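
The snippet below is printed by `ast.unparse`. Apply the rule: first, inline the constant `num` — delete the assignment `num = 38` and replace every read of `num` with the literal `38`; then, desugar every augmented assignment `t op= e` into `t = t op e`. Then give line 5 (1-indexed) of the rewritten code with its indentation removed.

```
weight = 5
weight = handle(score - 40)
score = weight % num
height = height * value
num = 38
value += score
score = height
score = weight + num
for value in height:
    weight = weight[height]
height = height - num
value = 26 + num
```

value = value + score

Transformed code:
weight = 5
weight = handle(score - 40)
score = weight % 38
height = height * value
value = value + score
score = height
score = weight + 38
for value in height:
    weight = weight[height]
height = height - 38
value = 26 + 38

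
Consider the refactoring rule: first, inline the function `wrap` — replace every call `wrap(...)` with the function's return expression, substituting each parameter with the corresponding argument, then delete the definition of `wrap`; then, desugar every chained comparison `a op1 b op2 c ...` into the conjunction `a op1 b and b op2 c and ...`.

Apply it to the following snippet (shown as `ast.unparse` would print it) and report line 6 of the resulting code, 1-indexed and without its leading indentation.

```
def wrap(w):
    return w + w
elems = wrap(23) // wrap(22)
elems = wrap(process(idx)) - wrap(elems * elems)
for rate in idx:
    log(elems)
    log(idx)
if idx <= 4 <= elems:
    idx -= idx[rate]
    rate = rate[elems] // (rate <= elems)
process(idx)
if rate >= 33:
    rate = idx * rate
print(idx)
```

Transformed code:
elems = (23 + 23) // (22 + 22)
elems = process(idx) + process(idx) - (elems * elems + elems * elems)
for rate in idx:
    log(elems)
    log(idx)
if idx <= 4 and 4 <= elems:
    idx -= idx[rate]
    rate = rate[elems] // (rate <= elems)
process(idx)
if rate >= 33:
    rate = idx * rate
print(idx)

if idx <= 4 and 4 <= elems:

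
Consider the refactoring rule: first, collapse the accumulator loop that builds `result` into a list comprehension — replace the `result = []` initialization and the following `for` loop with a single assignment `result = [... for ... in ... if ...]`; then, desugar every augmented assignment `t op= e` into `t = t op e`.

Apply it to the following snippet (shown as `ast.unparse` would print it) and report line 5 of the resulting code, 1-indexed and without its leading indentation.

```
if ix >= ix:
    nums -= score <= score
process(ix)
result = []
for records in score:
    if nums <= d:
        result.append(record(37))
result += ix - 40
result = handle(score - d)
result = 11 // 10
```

Transformed code:
if ix >= ix:
    nums = nums - (score <= score)
process(ix)
result = [record(37) for records in score if nums <= d]
result = result + (ix - 40)
result = handle(score - d)
result = 11 // 10

result = result + (ix - 40)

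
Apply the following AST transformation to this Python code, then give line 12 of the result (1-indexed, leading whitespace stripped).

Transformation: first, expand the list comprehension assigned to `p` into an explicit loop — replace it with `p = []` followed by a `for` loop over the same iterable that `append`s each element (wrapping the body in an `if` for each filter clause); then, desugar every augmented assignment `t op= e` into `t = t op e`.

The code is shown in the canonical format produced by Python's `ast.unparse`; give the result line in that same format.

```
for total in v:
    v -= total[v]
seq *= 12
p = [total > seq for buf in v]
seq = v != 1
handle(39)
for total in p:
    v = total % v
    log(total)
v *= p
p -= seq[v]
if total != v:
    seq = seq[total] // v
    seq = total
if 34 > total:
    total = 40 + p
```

Transformed code:
for total in v:
    v = v - total[v]
seq = seq * 12
p = []
for buf in v:
    p.append(total > seq)
seq = v != 1
handle(39)
for total in p:
    v = total % v
    log(total)
v = v * p
p = p - seq[v]
if total != v:
    seq = seq[total] // v
    seq = total
if 34 > total:
    total = 40 + p

v = v * p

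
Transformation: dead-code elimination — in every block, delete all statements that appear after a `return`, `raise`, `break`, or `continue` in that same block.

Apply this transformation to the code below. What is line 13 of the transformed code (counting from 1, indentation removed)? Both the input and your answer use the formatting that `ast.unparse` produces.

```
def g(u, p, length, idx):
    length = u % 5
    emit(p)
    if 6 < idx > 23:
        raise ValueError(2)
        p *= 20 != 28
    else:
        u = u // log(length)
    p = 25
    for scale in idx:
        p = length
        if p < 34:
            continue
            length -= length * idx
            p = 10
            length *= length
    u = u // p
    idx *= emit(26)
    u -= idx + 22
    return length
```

Transformed code:
def g(u, p, length, idx):
    length = u % 5
    emit(p)
    if 6 < idx > 23:
        raise ValueError(2)
    else:
        u = u // log(length)
    p = 25
    for scale in idx:
        p = length
        if p < 34:
            continue
    u = u // p
    idx *= emit(26)
    u -= idx + 22
    return length

u = u // p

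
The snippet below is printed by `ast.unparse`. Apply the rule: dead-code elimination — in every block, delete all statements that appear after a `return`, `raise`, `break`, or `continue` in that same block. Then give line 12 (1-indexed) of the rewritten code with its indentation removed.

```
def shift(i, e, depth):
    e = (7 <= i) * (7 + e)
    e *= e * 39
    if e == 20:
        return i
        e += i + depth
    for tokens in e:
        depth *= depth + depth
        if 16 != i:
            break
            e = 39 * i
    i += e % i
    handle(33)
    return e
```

Transformed code:
def shift(i, e, depth):
    e = (7 <= i) * (7 + e)
    e *= e * 39
    if e == 20:
        return i
    for tokens in e:
        depth *= depth + depth
        if 16 != i:
            break
    i += e % i
    handle(33)
    return e

return e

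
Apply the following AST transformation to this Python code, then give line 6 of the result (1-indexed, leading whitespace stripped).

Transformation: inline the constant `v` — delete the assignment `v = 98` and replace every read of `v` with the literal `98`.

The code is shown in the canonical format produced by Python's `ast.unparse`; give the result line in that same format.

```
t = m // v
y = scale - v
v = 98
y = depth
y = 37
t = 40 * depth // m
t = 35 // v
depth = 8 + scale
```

t = 35 // 98

Transformed code:
t = m // 98
y = scale - 98
y = depth
y = 37
t = 40 * depth // m
t = 35 // 98
depth = 8 + scale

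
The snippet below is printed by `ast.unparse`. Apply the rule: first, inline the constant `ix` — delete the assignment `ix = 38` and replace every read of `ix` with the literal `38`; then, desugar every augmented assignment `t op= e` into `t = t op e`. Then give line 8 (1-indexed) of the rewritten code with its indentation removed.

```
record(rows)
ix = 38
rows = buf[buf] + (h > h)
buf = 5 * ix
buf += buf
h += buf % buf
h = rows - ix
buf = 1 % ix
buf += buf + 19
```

Transformed code:
record(rows)
rows = buf[buf] + (h > h)
buf = 5 * 38
buf = buf + buf
h = h + buf % buf
h = rows - 38
buf = 1 % 38
buf = buf + (buf + 19)

buf = buf + (buf + 19)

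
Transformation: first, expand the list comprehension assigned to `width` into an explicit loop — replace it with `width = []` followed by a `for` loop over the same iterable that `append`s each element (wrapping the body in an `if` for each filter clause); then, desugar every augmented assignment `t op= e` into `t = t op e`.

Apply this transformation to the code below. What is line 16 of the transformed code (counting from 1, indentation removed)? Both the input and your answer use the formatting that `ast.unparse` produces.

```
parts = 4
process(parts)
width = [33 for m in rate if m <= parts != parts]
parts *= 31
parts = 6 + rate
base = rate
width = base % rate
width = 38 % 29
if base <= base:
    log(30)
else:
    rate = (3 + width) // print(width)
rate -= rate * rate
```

rate = rate - rate * rate

Transformed code:
parts = 4
process(parts)
width = []
for m in rate:
    if m <= parts != parts:
        width.append(33)
parts = parts * 31
parts = 6 + rate
base = rate
width = base % rate
width = 38 % 29
if base <= base:
    log(30)
else:
    rate = (3 + width) // print(width)
rate = rate - rate * rate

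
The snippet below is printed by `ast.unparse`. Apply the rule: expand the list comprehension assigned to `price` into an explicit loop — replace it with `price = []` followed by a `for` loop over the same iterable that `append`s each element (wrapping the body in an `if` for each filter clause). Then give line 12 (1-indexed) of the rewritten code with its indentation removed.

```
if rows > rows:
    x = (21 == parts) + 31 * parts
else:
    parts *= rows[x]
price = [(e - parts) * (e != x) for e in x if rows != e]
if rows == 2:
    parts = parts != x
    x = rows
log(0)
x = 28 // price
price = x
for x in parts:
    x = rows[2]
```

log(0)

Transformed code:
if rows > rows:
    x = (21 == parts) + 31 * parts
else:
    parts *= rows[x]
price = []
for e in x:
    if rows != e:
        price.append((e - parts) * (e != x))
if rows == 2:
    parts = parts != x
    x = rows
log(0)
x = 28 // price
price = x
for x in parts:
    x = rows[2]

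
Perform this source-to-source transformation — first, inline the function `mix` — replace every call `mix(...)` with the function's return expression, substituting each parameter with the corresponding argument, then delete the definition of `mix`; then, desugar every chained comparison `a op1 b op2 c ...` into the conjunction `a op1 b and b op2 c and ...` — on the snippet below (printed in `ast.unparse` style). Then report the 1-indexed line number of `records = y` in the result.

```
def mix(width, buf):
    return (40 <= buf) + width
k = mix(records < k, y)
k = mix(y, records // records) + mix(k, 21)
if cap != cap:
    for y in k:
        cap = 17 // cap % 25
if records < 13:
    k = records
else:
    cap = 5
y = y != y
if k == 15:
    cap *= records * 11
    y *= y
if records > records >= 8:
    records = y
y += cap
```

15

Transformed code:
k = (40 <= y) + (records < k)
k = (40 <= records // records) + y + ((40 <= 21) + k)
if cap != cap:
    for y in k:
        cap = 17 // cap % 25
if records < 13:
    k = records
else:
    cap = 5
y = y != y
if k == 15:
    cap *= records * 11
    y *= y
if records > records and records >= 8:
    records = y
y += cap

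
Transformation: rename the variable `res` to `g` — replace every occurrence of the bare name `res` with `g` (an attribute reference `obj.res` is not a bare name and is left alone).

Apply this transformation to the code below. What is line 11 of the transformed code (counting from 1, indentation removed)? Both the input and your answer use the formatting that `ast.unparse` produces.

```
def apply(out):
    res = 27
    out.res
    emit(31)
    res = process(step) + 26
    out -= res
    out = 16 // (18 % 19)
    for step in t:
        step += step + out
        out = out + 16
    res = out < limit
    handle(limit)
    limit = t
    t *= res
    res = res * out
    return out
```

Transformed code:
def apply(out):
    g = 27
    out.res
    emit(31)
    g = process(step) + 26
    out -= g
    out = 16 // (18 % 19)
    for step in t:
        step += step + out
        out = out + 16
    g = out < limit
    handle(limit)
    limit = t
    t *= g
    g = g * out
    return out

g = out < limit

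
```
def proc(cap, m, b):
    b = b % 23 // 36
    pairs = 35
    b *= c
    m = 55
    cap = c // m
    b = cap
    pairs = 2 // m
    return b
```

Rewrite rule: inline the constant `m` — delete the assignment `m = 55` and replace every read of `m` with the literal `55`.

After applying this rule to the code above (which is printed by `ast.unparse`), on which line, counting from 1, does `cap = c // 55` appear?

Transformed code:
def proc(cap, m, b):
    b = b % 23 // 36
    pairs = 35
    b *= c
    cap = c // 55
    b = cap
    pairs = 2 // 55
    return b

5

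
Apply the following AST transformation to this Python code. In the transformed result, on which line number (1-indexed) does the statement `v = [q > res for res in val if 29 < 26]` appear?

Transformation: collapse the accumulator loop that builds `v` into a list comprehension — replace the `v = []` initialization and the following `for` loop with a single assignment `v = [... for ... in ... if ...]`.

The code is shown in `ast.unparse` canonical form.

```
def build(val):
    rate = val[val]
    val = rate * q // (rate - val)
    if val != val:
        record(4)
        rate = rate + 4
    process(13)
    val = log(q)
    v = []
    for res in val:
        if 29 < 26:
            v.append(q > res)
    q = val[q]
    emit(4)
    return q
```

9

Transformed code:
def build(val):
    rate = val[val]
    val = rate * q // (rate - val)
    if val != val:
        record(4)
        rate = rate + 4
    process(13)
    val = log(q)
    v = [q > res for res in val if 29 < 26]
    q = val[q]
    emit(4)
    return q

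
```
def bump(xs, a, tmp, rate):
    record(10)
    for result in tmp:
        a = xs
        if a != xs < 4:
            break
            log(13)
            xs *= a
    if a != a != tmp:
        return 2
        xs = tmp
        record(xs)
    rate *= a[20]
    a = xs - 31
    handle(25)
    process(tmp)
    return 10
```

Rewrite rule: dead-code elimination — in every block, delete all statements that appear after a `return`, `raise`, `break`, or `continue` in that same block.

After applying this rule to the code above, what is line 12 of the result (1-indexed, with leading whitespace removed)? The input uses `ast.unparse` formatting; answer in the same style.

process(tmp)

Transformed code:
def bump(xs, a, tmp, rate):
    record(10)
    for result in tmp:
        a = xs
        if a != xs < 4:
            break
    if a != a != tmp:
        return 2
    rate *= a[20]
    a = xs - 31
    handle(25)
    process(tmp)
    return 10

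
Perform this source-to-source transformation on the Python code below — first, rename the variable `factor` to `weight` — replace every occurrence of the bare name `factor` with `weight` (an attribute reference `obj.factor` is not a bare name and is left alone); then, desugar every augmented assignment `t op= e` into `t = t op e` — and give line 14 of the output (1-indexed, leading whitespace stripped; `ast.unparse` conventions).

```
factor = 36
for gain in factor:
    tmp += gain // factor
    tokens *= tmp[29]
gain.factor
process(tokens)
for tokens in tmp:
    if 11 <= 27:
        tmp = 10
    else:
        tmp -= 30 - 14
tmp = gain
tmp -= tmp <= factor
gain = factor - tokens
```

Transformed code:
weight = 36
for gain in weight:
    tmp = tmp + gain // weight
    tokens = tokens * tmp[29]
gain.factor
process(tokens)
for tokens in tmp:
    if 11 <= 27:
        tmp = 10
    else:
        tmp = tmp - (30 - 14)
tmp = gain
tmp = tmp - (tmp <= weight)
gain = weight - tokens

gain = weight - tokens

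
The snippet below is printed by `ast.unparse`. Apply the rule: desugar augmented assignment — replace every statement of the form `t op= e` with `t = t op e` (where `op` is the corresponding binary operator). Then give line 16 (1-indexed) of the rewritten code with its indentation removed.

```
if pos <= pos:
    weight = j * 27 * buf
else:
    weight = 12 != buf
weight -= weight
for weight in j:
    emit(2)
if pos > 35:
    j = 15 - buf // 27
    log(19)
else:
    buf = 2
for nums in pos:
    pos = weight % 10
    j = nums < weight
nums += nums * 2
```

nums = nums + nums * 2

Transformed code:
if pos <= pos:
    weight = j * 27 * buf
else:
    weight = 12 != buf
weight = weight - weight
for weight in j:
    emit(2)
if pos > 35:
    j = 15 - buf // 27
    log(19)
else:
    buf = 2
for nums in pos:
    pos = weight % 10
    j = nums < weight
nums = nums + nums * 2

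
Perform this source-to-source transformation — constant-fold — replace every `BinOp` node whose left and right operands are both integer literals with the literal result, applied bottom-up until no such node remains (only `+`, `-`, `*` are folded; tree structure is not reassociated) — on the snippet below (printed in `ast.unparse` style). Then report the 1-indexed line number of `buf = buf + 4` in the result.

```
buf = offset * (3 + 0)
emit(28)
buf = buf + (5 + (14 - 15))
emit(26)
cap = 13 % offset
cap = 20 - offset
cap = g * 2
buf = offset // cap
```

Transformed code:
buf = offset * 3
emit(28)
buf = buf + 4
emit(26)
cap = 13 % offset
cap = 20 - offset
cap = g * 2
buf = offset // cap

3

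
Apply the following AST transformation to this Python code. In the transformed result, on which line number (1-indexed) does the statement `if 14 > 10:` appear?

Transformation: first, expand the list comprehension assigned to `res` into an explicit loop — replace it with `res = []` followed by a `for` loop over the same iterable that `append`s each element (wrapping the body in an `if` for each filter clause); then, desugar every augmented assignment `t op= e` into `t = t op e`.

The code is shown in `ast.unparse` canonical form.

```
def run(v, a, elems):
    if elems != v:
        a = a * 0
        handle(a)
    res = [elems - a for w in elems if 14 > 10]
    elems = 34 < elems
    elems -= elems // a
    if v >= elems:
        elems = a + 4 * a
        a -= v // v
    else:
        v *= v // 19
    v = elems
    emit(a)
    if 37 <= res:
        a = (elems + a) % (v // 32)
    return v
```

7

Transformed code:
def run(v, a, elems):
    if elems != v:
        a = a * 0
        handle(a)
    res = []
    for w in elems:
        if 14 > 10:
            res.append(elems - a)
    elems = 34 < elems
    elems = elems - elems // a
    if v >= elems:
        elems = a + 4 * a
        a = a - v // v
    else:
        v = v * (v // 19)
    v = elems
    emit(a)
    if 37 <= res:
        a = (elems + a) % (v // 32)
    return v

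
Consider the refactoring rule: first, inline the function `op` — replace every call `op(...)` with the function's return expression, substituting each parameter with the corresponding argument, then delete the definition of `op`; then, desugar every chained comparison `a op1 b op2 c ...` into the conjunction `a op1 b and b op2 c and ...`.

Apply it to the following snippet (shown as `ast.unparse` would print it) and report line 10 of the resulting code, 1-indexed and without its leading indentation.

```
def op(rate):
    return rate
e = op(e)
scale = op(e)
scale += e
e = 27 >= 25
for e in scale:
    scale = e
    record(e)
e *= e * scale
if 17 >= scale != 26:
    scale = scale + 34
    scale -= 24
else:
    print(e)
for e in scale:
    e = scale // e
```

Transformed code:
e = e
scale = e
scale += e
e = 27 >= 25
for e in scale:
    scale = e
    record(e)
e *= e * scale
if 17 >= scale and scale != 26:
    scale = scale + 34
    scale -= 24
else:
    print(e)
for e in scale:
    e = scale // e

scale = scale + 34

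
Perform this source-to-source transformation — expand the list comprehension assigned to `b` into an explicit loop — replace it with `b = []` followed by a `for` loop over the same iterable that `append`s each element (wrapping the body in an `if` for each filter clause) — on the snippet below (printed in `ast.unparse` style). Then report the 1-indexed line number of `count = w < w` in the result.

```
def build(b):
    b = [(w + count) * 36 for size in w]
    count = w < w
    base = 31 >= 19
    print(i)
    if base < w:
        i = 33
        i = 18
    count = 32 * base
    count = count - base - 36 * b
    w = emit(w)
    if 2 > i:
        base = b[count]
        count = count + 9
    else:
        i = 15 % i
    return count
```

Transformed code:
def build(b):
    b = []
    for size in w:
        b.append((w + count) * 36)
    count = w < w
    base = 31 >= 19
    print(i)
    if base < w:
        i = 33
        i = 18
    count = 32 * base
    count = count - base - 36 * b
    w = emit(w)
    if 2 > i:
        base = b[count]
        count = count + 9
    else:
        i = 15 % i
    return count

5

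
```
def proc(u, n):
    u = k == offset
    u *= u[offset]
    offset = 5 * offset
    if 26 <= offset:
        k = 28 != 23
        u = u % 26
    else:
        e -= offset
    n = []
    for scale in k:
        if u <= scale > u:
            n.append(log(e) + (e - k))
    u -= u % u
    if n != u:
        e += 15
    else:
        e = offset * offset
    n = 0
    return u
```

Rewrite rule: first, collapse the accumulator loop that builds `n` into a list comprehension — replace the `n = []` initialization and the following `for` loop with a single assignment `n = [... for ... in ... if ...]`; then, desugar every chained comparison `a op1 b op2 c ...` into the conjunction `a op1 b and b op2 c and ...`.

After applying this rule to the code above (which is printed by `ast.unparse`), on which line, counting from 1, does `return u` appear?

Transformed code:
def proc(u, n):
    u = k == offset
    u *= u[offset]
    offset = 5 * offset
    if 26 <= offset:
        k = 28 != 23
        u = u % 26
    else:
        e -= offset
    n = [log(e) + (e - k) for scale in k if u <= scale and scale > u]
    u -= u % u
    if n != u:
        e += 15
    else:
        e = offset * offset
    n = 0
    return u

17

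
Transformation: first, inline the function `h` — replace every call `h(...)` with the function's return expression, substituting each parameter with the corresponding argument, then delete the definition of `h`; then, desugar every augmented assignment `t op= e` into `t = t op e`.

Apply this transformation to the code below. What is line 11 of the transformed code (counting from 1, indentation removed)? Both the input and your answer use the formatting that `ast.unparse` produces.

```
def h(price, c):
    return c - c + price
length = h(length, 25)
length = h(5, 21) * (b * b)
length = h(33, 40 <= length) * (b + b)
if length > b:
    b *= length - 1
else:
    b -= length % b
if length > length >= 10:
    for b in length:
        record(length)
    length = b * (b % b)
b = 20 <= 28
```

Transformed code:
length = 25 - 25 + length
length = (21 - 21 + 5) * (b * b)
length = ((40 <= length) - (40 <= length) + 33) * (b + b)
if length > b:
    b = b * (length - 1)
else:
    b = b - length % b
if length > length >= 10:
    for b in length:
        record(length)
    length = b * (b % b)
b = 20 <= 28

length = b * (b % b)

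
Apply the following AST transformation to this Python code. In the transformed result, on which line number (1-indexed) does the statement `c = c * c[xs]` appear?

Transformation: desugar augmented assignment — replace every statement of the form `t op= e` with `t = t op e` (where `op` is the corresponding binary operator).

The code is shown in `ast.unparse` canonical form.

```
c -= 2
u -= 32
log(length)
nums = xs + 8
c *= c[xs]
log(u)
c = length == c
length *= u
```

Transformed code:
c = c - 2
u = u - 32
log(length)
nums = xs + 8
c = c * c[xs]
log(u)
c = length == c
length = length * u

5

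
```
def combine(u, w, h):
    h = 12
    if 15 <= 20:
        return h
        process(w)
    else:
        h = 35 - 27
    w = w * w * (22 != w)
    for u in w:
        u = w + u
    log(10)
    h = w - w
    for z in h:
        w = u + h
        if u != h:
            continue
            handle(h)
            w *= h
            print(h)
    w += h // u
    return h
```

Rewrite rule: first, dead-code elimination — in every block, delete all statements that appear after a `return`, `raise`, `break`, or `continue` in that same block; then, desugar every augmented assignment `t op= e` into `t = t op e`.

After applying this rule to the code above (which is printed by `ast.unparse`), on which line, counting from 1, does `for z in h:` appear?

Transformed code:
def combine(u, w, h):
    h = 12
    if 15 <= 20:
        return h
    else:
        h = 35 - 27
    w = w * w * (22 != w)
    for u in w:
        u = w + u
    log(10)
    h = w - w
    for z in h:
        w = u + h
        if u != h:
            continue
    w = w + h // u
    return h

12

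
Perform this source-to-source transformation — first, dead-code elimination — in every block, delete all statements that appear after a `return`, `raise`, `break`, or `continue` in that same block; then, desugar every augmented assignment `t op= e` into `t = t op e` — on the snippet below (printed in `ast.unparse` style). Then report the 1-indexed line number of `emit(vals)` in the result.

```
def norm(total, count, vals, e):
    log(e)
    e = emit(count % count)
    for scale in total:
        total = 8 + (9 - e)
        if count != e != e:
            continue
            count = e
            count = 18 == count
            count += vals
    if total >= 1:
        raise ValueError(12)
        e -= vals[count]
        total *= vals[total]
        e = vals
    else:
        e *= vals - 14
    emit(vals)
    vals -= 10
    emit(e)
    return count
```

Transformed code:
def norm(total, count, vals, e):
    log(e)
    e = emit(count % count)
    for scale in total:
        total = 8 + (9 - e)
        if count != e != e:
            continue
    if total >= 1:
        raise ValueError(12)
    else:
        e = e * (vals - 14)
    emit(vals)
    vals = vals - 10
    emit(e)
    return count

12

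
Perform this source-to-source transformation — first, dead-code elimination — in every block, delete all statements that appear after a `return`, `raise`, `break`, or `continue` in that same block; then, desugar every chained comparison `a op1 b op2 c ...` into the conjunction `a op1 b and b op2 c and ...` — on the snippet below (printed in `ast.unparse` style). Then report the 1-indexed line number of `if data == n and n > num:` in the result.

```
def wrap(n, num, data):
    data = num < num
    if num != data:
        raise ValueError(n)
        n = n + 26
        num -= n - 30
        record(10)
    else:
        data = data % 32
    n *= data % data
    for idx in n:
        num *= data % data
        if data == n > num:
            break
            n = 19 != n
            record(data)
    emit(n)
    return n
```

Transformed code:
def wrap(n, num, data):
    data = num < num
    if num != data:
        raise ValueError(n)
    else:
        data = data % 32
    n *= data % data
    for idx in n:
        num *= data % data
        if data == n and n > num:
            break
    emit(n)
    return n

10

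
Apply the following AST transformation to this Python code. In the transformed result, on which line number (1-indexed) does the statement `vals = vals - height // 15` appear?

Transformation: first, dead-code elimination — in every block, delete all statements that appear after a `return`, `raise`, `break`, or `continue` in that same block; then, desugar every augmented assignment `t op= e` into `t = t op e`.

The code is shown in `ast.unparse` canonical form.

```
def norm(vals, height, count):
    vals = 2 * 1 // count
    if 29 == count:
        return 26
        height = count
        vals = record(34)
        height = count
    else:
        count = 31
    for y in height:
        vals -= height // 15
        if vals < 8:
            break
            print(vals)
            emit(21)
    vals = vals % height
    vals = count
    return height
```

Transformed code:
def norm(vals, height, count):
    vals = 2 * 1 // count
    if 29 == count:
        return 26
    else:
        count = 31
    for y in height:
        vals = vals - height // 15
        if vals < 8:
            break
    vals = vals % height
    vals = count
    return height

8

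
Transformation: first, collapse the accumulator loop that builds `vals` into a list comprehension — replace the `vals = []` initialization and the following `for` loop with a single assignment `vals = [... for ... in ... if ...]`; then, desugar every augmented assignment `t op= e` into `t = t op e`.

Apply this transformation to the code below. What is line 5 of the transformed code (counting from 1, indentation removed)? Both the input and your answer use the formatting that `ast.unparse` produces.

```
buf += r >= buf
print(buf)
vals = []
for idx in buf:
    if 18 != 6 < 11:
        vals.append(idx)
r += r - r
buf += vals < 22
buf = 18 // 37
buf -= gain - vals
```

buf = buf + (vals < 22)

Transformed code:
buf = buf + (r >= buf)
print(buf)
vals = [idx for idx in buf if 18 != 6 < 11]
r = r + (r - r)
buf = buf + (vals < 22)
buf = 18 // 37
buf = buf - (gain - vals)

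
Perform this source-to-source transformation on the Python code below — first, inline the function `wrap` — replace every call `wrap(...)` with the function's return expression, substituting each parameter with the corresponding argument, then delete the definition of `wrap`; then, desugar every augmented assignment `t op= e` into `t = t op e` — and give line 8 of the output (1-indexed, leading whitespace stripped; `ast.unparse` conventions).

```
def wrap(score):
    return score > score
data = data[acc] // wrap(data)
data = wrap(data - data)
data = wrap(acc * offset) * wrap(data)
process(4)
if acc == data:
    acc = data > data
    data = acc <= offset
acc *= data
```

Transformed code:
data = data[acc] // (data > data)
data = data - data > data - data
data = (acc * offset > acc * offset) * (data > data)
process(4)
if acc == data:
    acc = data > data
    data = acc <= offset
acc = acc * data

acc = acc * data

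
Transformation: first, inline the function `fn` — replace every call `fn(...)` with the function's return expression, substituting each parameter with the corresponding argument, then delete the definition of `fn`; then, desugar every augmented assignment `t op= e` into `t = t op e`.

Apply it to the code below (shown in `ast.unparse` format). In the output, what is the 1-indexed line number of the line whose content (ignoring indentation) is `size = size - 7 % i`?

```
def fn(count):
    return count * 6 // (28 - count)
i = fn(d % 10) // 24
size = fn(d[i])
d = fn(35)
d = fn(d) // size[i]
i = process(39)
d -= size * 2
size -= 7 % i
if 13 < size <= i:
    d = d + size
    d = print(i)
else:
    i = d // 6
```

Transformed code:
i = d % 10 * 6 // (28 - d % 10) // 24
size = d[i] * 6 // (28 - d[i])
d = 35 * 6 // (28 - 35)
d = d * 6 // (28 - d) // size[i]
i = process(39)
d = d - size * 2
size = size - 7 % i
if 13 < size <= i:
    d = d + size
    d = print(i)
else:
    i = d // 6

7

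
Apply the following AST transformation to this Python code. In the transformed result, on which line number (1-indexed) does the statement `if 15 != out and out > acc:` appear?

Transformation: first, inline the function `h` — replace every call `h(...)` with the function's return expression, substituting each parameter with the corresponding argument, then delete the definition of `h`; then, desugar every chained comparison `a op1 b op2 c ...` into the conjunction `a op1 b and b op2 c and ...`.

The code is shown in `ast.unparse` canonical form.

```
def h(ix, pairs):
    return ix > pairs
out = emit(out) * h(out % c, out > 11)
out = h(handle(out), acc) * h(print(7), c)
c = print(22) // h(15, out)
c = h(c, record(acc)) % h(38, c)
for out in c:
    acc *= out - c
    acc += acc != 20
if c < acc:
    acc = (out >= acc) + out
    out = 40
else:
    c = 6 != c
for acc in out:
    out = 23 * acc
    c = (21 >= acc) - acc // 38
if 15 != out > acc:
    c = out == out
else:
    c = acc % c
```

16

Transformed code:
out = emit(out) * (out % c > (out > 11))
out = (handle(out) > acc) * (print(7) > c)
c = print(22) // (15 > out)
c = (c > record(acc)) % (38 > c)
for out in c:
    acc *= out - c
    acc += acc != 20
if c < acc:
    acc = (out >= acc) + out
    out = 40
else:
    c = 6 != c
for acc in out:
    out = 23 * acc
    c = (21 >= acc) - acc // 38
if 15 != out and out > acc:
    c = out == out
else:
    c = acc % c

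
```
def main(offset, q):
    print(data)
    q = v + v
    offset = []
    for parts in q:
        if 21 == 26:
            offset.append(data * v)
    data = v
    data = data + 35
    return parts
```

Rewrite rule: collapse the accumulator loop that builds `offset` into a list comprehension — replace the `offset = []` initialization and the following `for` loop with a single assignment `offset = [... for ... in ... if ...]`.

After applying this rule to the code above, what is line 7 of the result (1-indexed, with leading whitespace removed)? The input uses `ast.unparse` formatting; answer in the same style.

Transformed code:
def main(offset, q):
    print(data)
    q = v + v
    offset = [data * v for parts in q if 21 == 26]
    data = v
    data = data + 35
    return parts

return parts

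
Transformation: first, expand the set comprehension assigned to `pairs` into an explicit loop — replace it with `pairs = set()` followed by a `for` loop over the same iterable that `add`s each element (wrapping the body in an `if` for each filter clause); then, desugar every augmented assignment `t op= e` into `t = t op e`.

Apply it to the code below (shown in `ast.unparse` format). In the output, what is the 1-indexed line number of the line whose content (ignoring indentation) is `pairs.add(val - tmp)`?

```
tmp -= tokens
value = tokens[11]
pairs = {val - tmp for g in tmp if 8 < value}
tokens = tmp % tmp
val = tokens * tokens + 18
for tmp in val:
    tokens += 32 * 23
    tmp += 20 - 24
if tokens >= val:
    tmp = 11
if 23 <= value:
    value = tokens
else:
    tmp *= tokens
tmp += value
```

Transformed code:
tmp = tmp - tokens
value = tokens[11]
pairs = set()
for g in tmp:
    if 8 < value:
        pairs.add(val - tmp)
tokens = tmp % tmp
val = tokens * tokens + 18
for tmp in val:
    tokens = tokens + 32 * 23
    tmp = tmp + (20 - 24)
if tokens >= val:
    tmp = 11
if 23 <= value:
    value = tokens
else:
    tmp = tmp * tokens
tmp = tmp + value

6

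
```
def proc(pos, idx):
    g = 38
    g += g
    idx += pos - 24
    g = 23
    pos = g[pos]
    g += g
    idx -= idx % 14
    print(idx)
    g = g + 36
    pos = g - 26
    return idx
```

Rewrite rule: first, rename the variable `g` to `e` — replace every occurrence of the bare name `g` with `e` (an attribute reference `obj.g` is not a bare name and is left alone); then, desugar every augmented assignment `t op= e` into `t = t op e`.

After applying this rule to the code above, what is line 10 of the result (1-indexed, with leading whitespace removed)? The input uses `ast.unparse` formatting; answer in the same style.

Transformed code:
def proc(pos, idx):
    e = 38
    e = e + e
    idx = idx + (pos - 24)
    e = 23
    pos = e[pos]
    e = e + e
    idx = idx - idx % 14
    print(idx)
    e = e + 36
    pos = e - 26
    return idx

e = e + 36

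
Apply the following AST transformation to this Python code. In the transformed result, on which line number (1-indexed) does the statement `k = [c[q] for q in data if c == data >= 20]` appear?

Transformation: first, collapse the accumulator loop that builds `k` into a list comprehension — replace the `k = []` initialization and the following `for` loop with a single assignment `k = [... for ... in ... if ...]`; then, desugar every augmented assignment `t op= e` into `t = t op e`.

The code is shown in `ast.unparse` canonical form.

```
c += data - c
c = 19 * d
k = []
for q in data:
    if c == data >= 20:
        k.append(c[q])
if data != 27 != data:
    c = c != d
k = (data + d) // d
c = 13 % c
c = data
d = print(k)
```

3

Transformed code:
c = c + (data - c)
c = 19 * d
k = [c[q] for q in data if c == data >= 20]
if data != 27 != data:
    c = c != d
k = (data + d) // d
c = 13 % c
c = data
d = print(k)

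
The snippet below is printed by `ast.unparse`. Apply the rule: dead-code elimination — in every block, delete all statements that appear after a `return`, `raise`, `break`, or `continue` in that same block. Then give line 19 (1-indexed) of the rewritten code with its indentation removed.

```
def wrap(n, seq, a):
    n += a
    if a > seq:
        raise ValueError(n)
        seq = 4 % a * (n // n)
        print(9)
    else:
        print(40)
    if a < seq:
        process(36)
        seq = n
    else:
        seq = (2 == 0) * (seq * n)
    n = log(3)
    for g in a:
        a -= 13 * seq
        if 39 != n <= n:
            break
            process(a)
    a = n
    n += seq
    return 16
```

return 16

Transformed code:
def wrap(n, seq, a):
    n += a
    if a > seq:
        raise ValueError(n)
    else:
        print(40)
    if a < seq:
        process(36)
        seq = n
    else:
        seq = (2 == 0) * (seq * n)
    n = log(3)
    for g in a:
        a -= 13 * seq
        if 39 != n <= n:
            break
    a = n
    n += seq
    return 16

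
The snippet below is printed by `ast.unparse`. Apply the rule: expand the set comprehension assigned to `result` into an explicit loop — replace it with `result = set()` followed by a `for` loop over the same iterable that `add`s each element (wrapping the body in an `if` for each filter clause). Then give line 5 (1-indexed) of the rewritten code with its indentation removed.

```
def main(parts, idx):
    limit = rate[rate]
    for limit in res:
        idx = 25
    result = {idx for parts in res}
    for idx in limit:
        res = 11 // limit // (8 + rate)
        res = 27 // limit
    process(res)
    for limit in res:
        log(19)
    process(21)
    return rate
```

Transformed code:
def main(parts, idx):
    limit = rate[rate]
    for limit in res:
        idx = 25
    result = set()
    for parts in res:
        result.add(idx)
    for idx in limit:
        res = 11 // limit // (8 + rate)
        res = 27 // limit
    process(res)
    for limit in res:
        log(19)
    process(21)
    return rate

result = set()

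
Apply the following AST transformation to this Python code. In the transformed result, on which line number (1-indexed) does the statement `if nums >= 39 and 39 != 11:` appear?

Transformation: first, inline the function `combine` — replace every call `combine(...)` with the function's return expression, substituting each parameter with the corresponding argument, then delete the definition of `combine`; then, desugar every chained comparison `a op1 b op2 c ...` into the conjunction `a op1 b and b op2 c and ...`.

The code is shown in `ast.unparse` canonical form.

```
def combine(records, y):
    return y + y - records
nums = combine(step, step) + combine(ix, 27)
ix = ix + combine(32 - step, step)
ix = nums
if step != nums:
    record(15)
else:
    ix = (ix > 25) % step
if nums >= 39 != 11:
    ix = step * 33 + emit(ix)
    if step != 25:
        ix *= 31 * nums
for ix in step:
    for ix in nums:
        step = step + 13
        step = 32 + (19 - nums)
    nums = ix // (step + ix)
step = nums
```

Transformed code:
nums = step + step - step + (27 + 27 - ix)
ix = ix + (step + step - (32 - step))
ix = nums
if step != nums:
    record(15)
else:
    ix = (ix > 25) % step
if nums >= 39 and 39 != 11:
    ix = step * 33 + emit(ix)
    if step != 25:
        ix *= 31 * nums
for ix in step:
    for ix in nums:
        step = step + 13
        step = 32 + (19 - nums)
    nums = ix // (step + ix)
step = nums

8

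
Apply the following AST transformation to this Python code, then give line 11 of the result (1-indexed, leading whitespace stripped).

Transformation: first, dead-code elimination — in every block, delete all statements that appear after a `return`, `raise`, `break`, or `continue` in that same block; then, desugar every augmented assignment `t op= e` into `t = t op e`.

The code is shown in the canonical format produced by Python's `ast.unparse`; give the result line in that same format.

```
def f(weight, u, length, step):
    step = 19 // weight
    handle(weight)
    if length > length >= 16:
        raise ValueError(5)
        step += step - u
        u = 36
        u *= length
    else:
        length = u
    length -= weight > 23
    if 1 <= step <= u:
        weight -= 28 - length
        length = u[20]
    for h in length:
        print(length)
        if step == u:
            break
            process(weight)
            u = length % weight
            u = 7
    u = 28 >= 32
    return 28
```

Transformed code:
def f(weight, u, length, step):
    step = 19 // weight
    handle(weight)
    if length > length >= 16:
        raise ValueError(5)
    else:
        length = u
    length = length - (weight > 23)
    if 1 <= step <= u:
        weight = weight - (28 - length)
        length = u[20]
    for h in length:
        print(length)
        if step == u:
            break
    u = 28 >= 32
    return 28

length = u[20]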